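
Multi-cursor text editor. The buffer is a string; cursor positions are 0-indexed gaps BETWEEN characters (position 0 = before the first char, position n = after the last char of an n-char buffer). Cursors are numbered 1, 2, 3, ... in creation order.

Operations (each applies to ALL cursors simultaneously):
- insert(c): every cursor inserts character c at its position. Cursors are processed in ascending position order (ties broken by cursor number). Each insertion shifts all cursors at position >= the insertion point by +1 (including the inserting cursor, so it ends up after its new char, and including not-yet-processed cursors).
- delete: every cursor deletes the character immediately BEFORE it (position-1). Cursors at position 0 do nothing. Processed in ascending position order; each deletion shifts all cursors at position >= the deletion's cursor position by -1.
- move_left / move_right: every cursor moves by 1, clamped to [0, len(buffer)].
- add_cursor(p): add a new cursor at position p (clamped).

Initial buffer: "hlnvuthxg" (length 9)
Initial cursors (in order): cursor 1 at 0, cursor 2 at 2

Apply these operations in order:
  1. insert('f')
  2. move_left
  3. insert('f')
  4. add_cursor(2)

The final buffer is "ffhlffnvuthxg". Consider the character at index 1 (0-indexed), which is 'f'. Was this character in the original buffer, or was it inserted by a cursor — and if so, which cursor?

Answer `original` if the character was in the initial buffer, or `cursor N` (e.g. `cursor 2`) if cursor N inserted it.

After op 1 (insert('f')): buffer="fhlfnvuthxg" (len 11), cursors c1@1 c2@4, authorship 1..2.......
After op 2 (move_left): buffer="fhlfnvuthxg" (len 11), cursors c1@0 c2@3, authorship 1..2.......
After op 3 (insert('f')): buffer="ffhlffnvuthxg" (len 13), cursors c1@1 c2@5, authorship 11..22.......
After op 4 (add_cursor(2)): buffer="ffhlffnvuthxg" (len 13), cursors c1@1 c3@2 c2@5, authorship 11..22.......
Authorship (.=original, N=cursor N): 1 1 . . 2 2 . . . . . . .
Index 1: author = 1

Answer: cursor 1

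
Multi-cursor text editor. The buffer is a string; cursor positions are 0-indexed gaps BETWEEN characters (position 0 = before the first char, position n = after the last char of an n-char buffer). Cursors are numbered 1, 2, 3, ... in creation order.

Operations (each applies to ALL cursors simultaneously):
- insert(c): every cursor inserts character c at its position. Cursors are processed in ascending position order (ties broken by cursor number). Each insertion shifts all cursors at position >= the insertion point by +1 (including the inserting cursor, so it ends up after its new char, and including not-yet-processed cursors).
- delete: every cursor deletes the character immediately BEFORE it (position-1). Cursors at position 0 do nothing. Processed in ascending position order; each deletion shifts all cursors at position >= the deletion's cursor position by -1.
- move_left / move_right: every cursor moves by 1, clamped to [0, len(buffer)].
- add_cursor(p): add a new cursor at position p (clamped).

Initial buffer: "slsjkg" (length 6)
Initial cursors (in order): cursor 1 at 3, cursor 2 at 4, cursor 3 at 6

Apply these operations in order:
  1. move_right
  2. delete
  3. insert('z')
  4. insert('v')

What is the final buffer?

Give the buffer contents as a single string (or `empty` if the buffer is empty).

After op 1 (move_right): buffer="slsjkg" (len 6), cursors c1@4 c2@5 c3@6, authorship ......
After op 2 (delete): buffer="sls" (len 3), cursors c1@3 c2@3 c3@3, authorship ...
After op 3 (insert('z')): buffer="slszzz" (len 6), cursors c1@6 c2@6 c3@6, authorship ...123
After op 4 (insert('v')): buffer="slszzzvvv" (len 9), cursors c1@9 c2@9 c3@9, authorship ...123123

Answer: slszzzvvv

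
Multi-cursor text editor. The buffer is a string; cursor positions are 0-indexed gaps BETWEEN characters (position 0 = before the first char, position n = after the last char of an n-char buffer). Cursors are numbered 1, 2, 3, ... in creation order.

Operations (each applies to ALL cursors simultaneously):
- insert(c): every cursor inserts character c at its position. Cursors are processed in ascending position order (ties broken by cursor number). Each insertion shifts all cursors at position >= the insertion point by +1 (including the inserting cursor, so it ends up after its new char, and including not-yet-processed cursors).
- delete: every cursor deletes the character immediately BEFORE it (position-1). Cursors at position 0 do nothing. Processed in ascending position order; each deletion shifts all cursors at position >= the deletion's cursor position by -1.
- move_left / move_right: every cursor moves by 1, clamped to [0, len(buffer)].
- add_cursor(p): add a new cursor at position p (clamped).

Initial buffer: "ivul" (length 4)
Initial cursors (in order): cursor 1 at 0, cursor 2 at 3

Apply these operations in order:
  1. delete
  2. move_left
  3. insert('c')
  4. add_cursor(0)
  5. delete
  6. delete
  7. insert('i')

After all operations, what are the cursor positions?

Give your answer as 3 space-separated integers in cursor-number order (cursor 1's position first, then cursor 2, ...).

Answer: 3 3 3

Derivation:
After op 1 (delete): buffer="ivl" (len 3), cursors c1@0 c2@2, authorship ...
After op 2 (move_left): buffer="ivl" (len 3), cursors c1@0 c2@1, authorship ...
After op 3 (insert('c')): buffer="cicvl" (len 5), cursors c1@1 c2@3, authorship 1.2..
After op 4 (add_cursor(0)): buffer="cicvl" (len 5), cursors c3@0 c1@1 c2@3, authorship 1.2..
After op 5 (delete): buffer="ivl" (len 3), cursors c1@0 c3@0 c2@1, authorship ...
After op 6 (delete): buffer="vl" (len 2), cursors c1@0 c2@0 c3@0, authorship ..
After op 7 (insert('i')): buffer="iiivl" (len 5), cursors c1@3 c2@3 c3@3, authorship 123..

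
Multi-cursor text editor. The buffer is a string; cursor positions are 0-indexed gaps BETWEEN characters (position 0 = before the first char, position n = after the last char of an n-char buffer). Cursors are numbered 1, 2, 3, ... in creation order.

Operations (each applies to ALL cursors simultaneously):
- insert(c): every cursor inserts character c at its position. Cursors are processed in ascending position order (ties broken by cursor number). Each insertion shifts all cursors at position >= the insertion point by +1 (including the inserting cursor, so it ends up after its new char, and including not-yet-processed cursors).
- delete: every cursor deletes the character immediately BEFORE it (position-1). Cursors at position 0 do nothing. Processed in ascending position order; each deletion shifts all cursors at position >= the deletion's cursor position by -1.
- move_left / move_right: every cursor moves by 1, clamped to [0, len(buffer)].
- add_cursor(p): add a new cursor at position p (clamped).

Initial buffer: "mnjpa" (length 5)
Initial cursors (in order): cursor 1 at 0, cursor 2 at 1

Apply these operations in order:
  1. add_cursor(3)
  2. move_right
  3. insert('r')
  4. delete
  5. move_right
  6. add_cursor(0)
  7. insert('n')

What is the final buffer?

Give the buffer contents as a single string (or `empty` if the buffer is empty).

Answer: nmnnjnpan

Derivation:
After op 1 (add_cursor(3)): buffer="mnjpa" (len 5), cursors c1@0 c2@1 c3@3, authorship .....
After op 2 (move_right): buffer="mnjpa" (len 5), cursors c1@1 c2@2 c3@4, authorship .....
After op 3 (insert('r')): buffer="mrnrjpra" (len 8), cursors c1@2 c2@4 c3@7, authorship .1.2..3.
After op 4 (delete): buffer="mnjpa" (len 5), cursors c1@1 c2@2 c3@4, authorship .....
After op 5 (move_right): buffer="mnjpa" (len 5), cursors c1@2 c2@3 c3@5, authorship .....
After op 6 (add_cursor(0)): buffer="mnjpa" (len 5), cursors c4@0 c1@2 c2@3 c3@5, authorship .....
After op 7 (insert('n')): buffer="nmnnjnpan" (len 9), cursors c4@1 c1@4 c2@6 c3@9, authorship 4..1.2..3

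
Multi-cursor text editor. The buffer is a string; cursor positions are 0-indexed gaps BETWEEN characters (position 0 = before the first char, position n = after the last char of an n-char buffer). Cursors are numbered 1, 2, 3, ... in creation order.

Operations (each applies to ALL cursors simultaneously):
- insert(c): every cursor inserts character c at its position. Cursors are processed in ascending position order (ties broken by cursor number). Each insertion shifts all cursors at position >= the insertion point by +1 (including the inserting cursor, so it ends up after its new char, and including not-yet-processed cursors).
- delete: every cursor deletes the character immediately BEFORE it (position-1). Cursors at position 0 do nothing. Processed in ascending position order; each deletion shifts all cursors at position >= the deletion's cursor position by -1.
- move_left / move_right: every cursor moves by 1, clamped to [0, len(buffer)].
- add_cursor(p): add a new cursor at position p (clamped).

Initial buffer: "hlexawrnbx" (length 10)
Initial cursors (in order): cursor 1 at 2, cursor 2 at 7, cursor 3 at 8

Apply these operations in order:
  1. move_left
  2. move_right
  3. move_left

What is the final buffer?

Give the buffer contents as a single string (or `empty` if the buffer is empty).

After op 1 (move_left): buffer="hlexawrnbx" (len 10), cursors c1@1 c2@6 c3@7, authorship ..........
After op 2 (move_right): buffer="hlexawrnbx" (len 10), cursors c1@2 c2@7 c3@8, authorship ..........
After op 3 (move_left): buffer="hlexawrnbx" (len 10), cursors c1@1 c2@6 c3@7, authorship ..........

Answer: hlexawrnbx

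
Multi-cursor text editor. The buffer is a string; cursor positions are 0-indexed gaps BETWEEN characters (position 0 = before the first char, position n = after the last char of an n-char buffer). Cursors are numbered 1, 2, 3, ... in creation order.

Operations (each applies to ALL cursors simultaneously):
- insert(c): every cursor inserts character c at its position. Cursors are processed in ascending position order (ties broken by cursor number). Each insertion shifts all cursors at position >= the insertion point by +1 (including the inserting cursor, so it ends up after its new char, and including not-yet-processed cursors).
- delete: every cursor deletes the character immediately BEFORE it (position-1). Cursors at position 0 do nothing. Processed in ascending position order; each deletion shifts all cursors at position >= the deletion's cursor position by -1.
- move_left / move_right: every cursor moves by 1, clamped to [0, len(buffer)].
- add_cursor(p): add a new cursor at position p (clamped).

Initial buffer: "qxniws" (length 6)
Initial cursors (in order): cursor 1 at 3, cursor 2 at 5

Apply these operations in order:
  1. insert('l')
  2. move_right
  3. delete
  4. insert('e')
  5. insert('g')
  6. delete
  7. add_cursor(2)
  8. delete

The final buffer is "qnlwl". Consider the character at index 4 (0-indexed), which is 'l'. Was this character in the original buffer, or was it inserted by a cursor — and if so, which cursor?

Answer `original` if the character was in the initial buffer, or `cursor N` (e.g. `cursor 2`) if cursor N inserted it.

After op 1 (insert('l')): buffer="qxnliwls" (len 8), cursors c1@4 c2@7, authorship ...1..2.
After op 2 (move_right): buffer="qxnliwls" (len 8), cursors c1@5 c2@8, authorship ...1..2.
After op 3 (delete): buffer="qxnlwl" (len 6), cursors c1@4 c2@6, authorship ...1.2
After op 4 (insert('e')): buffer="qxnlewle" (len 8), cursors c1@5 c2@8, authorship ...11.22
After op 5 (insert('g')): buffer="qxnlegwleg" (len 10), cursors c1@6 c2@10, authorship ...111.222
After op 6 (delete): buffer="qxnlewle" (len 8), cursors c1@5 c2@8, authorship ...11.22
After op 7 (add_cursor(2)): buffer="qxnlewle" (len 8), cursors c3@2 c1@5 c2@8, authorship ...11.22
After op 8 (delete): buffer="qnlwl" (len 5), cursors c3@1 c1@3 c2@5, authorship ..1.2
Authorship (.=original, N=cursor N): . . 1 . 2
Index 4: author = 2

Answer: cursor 2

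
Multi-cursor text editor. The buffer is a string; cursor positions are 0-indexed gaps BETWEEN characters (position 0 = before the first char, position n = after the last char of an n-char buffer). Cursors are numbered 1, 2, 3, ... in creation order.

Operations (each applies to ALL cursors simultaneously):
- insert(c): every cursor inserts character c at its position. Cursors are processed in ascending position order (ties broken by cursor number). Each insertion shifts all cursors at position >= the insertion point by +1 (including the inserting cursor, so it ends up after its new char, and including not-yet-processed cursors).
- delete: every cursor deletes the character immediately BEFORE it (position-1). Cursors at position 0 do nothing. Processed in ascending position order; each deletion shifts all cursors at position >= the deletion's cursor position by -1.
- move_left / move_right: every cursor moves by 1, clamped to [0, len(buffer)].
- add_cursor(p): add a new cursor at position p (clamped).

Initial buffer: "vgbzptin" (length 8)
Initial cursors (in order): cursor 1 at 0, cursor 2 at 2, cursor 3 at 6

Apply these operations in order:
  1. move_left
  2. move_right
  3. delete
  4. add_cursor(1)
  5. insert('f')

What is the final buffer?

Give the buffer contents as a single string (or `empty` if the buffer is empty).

Answer: ffbfzpfin

Derivation:
After op 1 (move_left): buffer="vgbzptin" (len 8), cursors c1@0 c2@1 c3@5, authorship ........
After op 2 (move_right): buffer="vgbzptin" (len 8), cursors c1@1 c2@2 c3@6, authorship ........
After op 3 (delete): buffer="bzpin" (len 5), cursors c1@0 c2@0 c3@3, authorship .....
After op 4 (add_cursor(1)): buffer="bzpin" (len 5), cursors c1@0 c2@0 c4@1 c3@3, authorship .....
After op 5 (insert('f')): buffer="ffbfzpfin" (len 9), cursors c1@2 c2@2 c4@4 c3@7, authorship 12.4..3..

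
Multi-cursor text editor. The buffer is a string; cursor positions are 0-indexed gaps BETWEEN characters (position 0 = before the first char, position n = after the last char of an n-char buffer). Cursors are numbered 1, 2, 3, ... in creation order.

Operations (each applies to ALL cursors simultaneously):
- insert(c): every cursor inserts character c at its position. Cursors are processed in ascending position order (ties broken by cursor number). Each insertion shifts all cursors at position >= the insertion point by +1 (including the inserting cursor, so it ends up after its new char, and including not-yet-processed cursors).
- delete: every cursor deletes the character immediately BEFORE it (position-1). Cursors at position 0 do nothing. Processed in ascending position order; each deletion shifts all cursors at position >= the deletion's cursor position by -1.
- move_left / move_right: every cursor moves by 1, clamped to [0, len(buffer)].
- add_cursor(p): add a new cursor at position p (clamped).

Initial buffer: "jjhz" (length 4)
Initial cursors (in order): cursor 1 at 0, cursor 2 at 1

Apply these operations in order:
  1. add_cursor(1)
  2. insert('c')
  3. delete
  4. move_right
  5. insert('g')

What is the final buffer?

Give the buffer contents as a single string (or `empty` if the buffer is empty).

Answer: jgjgghz

Derivation:
After op 1 (add_cursor(1)): buffer="jjhz" (len 4), cursors c1@0 c2@1 c3@1, authorship ....
After op 2 (insert('c')): buffer="cjccjhz" (len 7), cursors c1@1 c2@4 c3@4, authorship 1.23...
After op 3 (delete): buffer="jjhz" (len 4), cursors c1@0 c2@1 c3@1, authorship ....
After op 4 (move_right): buffer="jjhz" (len 4), cursors c1@1 c2@2 c3@2, authorship ....
After op 5 (insert('g')): buffer="jgjgghz" (len 7), cursors c1@2 c2@5 c3@5, authorship .1.23..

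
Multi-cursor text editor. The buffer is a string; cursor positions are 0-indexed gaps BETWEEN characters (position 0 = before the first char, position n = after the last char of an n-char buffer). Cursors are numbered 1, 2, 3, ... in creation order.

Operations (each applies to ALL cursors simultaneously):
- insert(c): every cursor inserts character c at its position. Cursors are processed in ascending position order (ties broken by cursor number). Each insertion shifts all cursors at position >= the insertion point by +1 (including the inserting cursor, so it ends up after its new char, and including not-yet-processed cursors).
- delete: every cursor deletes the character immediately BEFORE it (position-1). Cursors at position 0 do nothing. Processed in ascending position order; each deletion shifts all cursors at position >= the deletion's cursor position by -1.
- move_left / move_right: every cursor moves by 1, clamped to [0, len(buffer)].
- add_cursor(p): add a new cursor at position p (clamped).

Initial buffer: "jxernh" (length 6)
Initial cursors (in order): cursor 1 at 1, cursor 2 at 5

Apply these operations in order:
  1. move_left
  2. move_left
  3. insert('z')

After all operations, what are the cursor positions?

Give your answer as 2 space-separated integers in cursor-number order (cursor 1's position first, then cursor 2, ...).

Answer: 1 5

Derivation:
After op 1 (move_left): buffer="jxernh" (len 6), cursors c1@0 c2@4, authorship ......
After op 2 (move_left): buffer="jxernh" (len 6), cursors c1@0 c2@3, authorship ......
After op 3 (insert('z')): buffer="zjxezrnh" (len 8), cursors c1@1 c2@5, authorship 1...2...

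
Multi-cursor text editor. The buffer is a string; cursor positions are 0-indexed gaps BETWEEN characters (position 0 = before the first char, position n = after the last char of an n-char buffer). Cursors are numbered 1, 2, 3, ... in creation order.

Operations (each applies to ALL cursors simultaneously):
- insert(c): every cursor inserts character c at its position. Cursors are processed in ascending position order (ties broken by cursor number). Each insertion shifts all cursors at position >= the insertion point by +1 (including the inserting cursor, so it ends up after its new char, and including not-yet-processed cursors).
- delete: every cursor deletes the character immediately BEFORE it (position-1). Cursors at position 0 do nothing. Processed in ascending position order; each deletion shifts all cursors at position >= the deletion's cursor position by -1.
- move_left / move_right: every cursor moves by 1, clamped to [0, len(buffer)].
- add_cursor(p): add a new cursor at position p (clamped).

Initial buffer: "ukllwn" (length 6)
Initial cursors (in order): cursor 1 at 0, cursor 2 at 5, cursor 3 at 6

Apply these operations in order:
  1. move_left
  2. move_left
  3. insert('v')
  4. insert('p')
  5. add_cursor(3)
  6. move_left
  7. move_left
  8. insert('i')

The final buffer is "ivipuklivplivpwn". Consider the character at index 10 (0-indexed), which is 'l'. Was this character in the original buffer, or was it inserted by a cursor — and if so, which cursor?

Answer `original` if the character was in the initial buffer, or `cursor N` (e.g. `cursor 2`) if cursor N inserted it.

After op 1 (move_left): buffer="ukllwn" (len 6), cursors c1@0 c2@4 c3@5, authorship ......
After op 2 (move_left): buffer="ukllwn" (len 6), cursors c1@0 c2@3 c3@4, authorship ......
After op 3 (insert('v')): buffer="vuklvlvwn" (len 9), cursors c1@1 c2@5 c3@7, authorship 1...2.3..
After op 4 (insert('p')): buffer="vpuklvplvpwn" (len 12), cursors c1@2 c2@7 c3@10, authorship 11...22.33..
After op 5 (add_cursor(3)): buffer="vpuklvplvpwn" (len 12), cursors c1@2 c4@3 c2@7 c3@10, authorship 11...22.33..
After op 6 (move_left): buffer="vpuklvplvpwn" (len 12), cursors c1@1 c4@2 c2@6 c3@9, authorship 11...22.33..
After op 7 (move_left): buffer="vpuklvplvpwn" (len 12), cursors c1@0 c4@1 c2@5 c3@8, authorship 11...22.33..
After op 8 (insert('i')): buffer="ivipuklivplivpwn" (len 16), cursors c1@1 c4@3 c2@8 c3@12, authorship 1141...222.333..
Authorship (.=original, N=cursor N): 1 1 4 1 . . . 2 2 2 . 3 3 3 . .
Index 10: author = original

Answer: original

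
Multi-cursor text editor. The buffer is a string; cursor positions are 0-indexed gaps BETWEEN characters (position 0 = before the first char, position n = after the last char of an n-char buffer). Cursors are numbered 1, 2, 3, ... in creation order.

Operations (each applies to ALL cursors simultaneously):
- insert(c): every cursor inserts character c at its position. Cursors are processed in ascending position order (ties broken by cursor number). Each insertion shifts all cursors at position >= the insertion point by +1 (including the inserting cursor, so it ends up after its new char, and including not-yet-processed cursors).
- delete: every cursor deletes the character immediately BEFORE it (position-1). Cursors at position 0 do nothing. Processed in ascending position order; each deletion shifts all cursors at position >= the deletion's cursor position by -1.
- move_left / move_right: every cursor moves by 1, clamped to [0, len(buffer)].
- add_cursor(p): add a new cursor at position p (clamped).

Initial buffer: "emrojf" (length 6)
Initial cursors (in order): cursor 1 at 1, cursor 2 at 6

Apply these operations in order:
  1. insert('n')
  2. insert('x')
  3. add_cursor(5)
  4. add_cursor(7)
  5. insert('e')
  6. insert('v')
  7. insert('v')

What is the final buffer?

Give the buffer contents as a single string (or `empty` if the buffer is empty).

After op 1 (insert('n')): buffer="enmrojfn" (len 8), cursors c1@2 c2@8, authorship .1.....2
After op 2 (insert('x')): buffer="enxmrojfnx" (len 10), cursors c1@3 c2@10, authorship .11.....22
After op 3 (add_cursor(5)): buffer="enxmrojfnx" (len 10), cursors c1@3 c3@5 c2@10, authorship .11.....22
After op 4 (add_cursor(7)): buffer="enxmrojfnx" (len 10), cursors c1@3 c3@5 c4@7 c2@10, authorship .11.....22
After op 5 (insert('e')): buffer="enxemreojefnxe" (len 14), cursors c1@4 c3@7 c4@10 c2@14, authorship .111..3..4.222
After op 6 (insert('v')): buffer="enxevmrevojevfnxev" (len 18), cursors c1@5 c3@9 c4@13 c2@18, authorship .1111..33..44.2222
After op 7 (insert('v')): buffer="enxevvmrevvojevvfnxevv" (len 22), cursors c1@6 c3@11 c4@16 c2@22, authorship .11111..333..444.22222

Answer: enxevvmrevvojevvfnxevv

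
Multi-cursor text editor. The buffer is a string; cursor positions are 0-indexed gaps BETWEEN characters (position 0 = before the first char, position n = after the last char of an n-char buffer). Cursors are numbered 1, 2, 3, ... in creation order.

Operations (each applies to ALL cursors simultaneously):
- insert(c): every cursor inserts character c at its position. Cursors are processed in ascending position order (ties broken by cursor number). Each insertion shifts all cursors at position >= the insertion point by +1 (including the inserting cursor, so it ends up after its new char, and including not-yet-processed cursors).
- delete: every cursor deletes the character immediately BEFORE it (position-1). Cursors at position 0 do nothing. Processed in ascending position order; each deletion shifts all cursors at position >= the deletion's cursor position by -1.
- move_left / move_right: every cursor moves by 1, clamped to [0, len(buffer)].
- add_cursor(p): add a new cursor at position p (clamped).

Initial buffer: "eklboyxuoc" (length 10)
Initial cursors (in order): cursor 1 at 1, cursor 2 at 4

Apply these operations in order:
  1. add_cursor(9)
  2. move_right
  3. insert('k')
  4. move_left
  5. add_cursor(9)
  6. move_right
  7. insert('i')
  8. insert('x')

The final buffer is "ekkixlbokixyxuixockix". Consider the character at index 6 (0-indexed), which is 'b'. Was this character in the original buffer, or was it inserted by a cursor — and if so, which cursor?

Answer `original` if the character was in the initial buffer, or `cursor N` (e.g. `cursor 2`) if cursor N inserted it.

After op 1 (add_cursor(9)): buffer="eklboyxuoc" (len 10), cursors c1@1 c2@4 c3@9, authorship ..........
After op 2 (move_right): buffer="eklboyxuoc" (len 10), cursors c1@2 c2@5 c3@10, authorship ..........
After op 3 (insert('k')): buffer="ekklbokyxuock" (len 13), cursors c1@3 c2@7 c3@13, authorship ..1...2.....3
After op 4 (move_left): buffer="ekklbokyxuock" (len 13), cursors c1@2 c2@6 c3@12, authorship ..1...2.....3
After op 5 (add_cursor(9)): buffer="ekklbokyxuock" (len 13), cursors c1@2 c2@6 c4@9 c3@12, authorship ..1...2.....3
After op 6 (move_right): buffer="ekklbokyxuock" (len 13), cursors c1@3 c2@7 c4@10 c3@13, authorship ..1...2.....3
After op 7 (insert('i')): buffer="ekkilbokiyxuiocki" (len 17), cursors c1@4 c2@9 c4@13 c3@17, authorship ..11...22...4..33
After op 8 (insert('x')): buffer="ekkixlbokixyxuixockix" (len 21), cursors c1@5 c2@11 c4@16 c3@21, authorship ..111...222...44..333
Authorship (.=original, N=cursor N): . . 1 1 1 . . . 2 2 2 . . . 4 4 . . 3 3 3
Index 6: author = original

Answer: original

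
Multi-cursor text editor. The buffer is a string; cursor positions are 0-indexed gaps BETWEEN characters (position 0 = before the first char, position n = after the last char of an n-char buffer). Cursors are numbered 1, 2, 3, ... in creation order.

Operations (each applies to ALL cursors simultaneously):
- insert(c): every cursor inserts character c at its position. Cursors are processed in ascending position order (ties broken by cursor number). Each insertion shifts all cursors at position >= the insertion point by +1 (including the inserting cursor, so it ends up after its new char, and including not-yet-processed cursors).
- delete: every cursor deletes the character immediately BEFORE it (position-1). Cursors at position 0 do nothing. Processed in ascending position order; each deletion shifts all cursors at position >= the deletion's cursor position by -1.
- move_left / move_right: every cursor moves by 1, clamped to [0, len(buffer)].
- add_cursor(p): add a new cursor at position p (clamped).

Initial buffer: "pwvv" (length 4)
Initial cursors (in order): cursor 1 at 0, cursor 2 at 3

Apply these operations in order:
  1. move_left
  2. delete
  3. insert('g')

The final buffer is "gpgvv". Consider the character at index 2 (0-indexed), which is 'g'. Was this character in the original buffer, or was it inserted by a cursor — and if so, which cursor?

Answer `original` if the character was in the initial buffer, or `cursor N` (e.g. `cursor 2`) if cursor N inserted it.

Answer: cursor 2

Derivation:
After op 1 (move_left): buffer="pwvv" (len 4), cursors c1@0 c2@2, authorship ....
After op 2 (delete): buffer="pvv" (len 3), cursors c1@0 c2@1, authorship ...
After op 3 (insert('g')): buffer="gpgvv" (len 5), cursors c1@1 c2@3, authorship 1.2..
Authorship (.=original, N=cursor N): 1 . 2 . .
Index 2: author = 2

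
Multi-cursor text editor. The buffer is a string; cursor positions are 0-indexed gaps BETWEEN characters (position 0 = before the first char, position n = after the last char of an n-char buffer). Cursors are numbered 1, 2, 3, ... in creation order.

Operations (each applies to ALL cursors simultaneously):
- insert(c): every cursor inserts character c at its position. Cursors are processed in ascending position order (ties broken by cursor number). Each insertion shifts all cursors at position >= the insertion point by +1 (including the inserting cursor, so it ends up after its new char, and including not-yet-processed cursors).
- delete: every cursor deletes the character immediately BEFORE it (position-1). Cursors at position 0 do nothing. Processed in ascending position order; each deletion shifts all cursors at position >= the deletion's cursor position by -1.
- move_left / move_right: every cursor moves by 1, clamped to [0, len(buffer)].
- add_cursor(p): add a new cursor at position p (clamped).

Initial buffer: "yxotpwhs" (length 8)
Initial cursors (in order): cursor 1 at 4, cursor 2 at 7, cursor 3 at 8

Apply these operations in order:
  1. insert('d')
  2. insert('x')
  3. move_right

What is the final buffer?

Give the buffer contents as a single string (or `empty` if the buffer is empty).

Answer: yxotdxpwhdxsdx

Derivation:
After op 1 (insert('d')): buffer="yxotdpwhdsd" (len 11), cursors c1@5 c2@9 c3@11, authorship ....1...2.3
After op 2 (insert('x')): buffer="yxotdxpwhdxsdx" (len 14), cursors c1@6 c2@11 c3@14, authorship ....11...22.33
After op 3 (move_right): buffer="yxotdxpwhdxsdx" (len 14), cursors c1@7 c2@12 c3@14, authorship ....11...22.33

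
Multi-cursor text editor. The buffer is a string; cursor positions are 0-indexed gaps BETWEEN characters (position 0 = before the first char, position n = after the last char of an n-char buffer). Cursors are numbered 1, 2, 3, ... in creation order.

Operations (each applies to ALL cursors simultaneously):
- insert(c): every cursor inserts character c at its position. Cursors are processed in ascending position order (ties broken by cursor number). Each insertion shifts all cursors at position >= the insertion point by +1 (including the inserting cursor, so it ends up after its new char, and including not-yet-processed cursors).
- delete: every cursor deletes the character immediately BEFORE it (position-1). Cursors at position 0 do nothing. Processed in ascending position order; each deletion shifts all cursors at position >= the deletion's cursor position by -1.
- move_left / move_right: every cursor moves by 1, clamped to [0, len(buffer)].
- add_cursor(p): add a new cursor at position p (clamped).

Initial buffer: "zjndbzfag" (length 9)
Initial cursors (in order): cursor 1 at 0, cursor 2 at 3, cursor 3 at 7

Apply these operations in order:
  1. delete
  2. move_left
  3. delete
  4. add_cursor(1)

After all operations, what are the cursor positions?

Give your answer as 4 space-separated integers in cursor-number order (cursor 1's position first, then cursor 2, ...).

Answer: 0 0 2 1

Derivation:
After op 1 (delete): buffer="zjdbzag" (len 7), cursors c1@0 c2@2 c3@5, authorship .......
After op 2 (move_left): buffer="zjdbzag" (len 7), cursors c1@0 c2@1 c3@4, authorship .......
After op 3 (delete): buffer="jdzag" (len 5), cursors c1@0 c2@0 c3@2, authorship .....
After op 4 (add_cursor(1)): buffer="jdzag" (len 5), cursors c1@0 c2@0 c4@1 c3@2, authorship .....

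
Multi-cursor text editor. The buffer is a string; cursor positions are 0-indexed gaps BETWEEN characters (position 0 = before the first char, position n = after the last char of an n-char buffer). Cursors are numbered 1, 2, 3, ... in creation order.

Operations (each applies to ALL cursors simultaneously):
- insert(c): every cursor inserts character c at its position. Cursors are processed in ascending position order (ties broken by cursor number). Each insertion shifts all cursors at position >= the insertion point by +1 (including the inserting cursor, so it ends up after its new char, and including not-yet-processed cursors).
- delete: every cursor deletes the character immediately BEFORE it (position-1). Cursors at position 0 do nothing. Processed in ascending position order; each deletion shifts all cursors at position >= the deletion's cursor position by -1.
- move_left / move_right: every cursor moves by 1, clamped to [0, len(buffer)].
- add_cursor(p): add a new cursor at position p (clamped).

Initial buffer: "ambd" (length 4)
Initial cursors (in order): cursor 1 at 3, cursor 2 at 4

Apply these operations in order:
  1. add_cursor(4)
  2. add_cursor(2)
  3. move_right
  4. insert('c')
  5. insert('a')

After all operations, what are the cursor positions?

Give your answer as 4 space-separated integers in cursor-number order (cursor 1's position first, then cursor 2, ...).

After op 1 (add_cursor(4)): buffer="ambd" (len 4), cursors c1@3 c2@4 c3@4, authorship ....
After op 2 (add_cursor(2)): buffer="ambd" (len 4), cursors c4@2 c1@3 c2@4 c3@4, authorship ....
After op 3 (move_right): buffer="ambd" (len 4), cursors c4@3 c1@4 c2@4 c3@4, authorship ....
After op 4 (insert('c')): buffer="ambcdccc" (len 8), cursors c4@4 c1@8 c2@8 c3@8, authorship ...4.123
After op 5 (insert('a')): buffer="ambcadcccaaa" (len 12), cursors c4@5 c1@12 c2@12 c3@12, authorship ...44.123123

Answer: 12 12 12 5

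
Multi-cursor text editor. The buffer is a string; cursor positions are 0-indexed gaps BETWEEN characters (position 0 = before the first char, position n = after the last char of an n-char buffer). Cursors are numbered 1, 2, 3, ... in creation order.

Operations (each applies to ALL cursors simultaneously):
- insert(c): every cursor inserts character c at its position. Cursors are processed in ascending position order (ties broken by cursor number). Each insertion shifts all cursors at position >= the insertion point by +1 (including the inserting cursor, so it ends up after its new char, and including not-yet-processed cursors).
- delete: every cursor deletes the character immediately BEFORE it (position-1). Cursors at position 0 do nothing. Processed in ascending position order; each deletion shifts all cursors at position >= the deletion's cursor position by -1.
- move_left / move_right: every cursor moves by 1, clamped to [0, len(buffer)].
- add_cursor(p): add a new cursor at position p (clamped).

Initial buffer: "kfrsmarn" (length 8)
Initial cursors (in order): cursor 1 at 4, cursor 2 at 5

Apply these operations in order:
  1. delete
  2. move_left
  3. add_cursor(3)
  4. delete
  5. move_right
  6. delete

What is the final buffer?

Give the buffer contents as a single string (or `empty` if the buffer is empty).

After op 1 (delete): buffer="kfrarn" (len 6), cursors c1@3 c2@3, authorship ......
After op 2 (move_left): buffer="kfrarn" (len 6), cursors c1@2 c2@2, authorship ......
After op 3 (add_cursor(3)): buffer="kfrarn" (len 6), cursors c1@2 c2@2 c3@3, authorship ......
After op 4 (delete): buffer="arn" (len 3), cursors c1@0 c2@0 c3@0, authorship ...
After op 5 (move_right): buffer="arn" (len 3), cursors c1@1 c2@1 c3@1, authorship ...
After op 6 (delete): buffer="rn" (len 2), cursors c1@0 c2@0 c3@0, authorship ..

Answer: rn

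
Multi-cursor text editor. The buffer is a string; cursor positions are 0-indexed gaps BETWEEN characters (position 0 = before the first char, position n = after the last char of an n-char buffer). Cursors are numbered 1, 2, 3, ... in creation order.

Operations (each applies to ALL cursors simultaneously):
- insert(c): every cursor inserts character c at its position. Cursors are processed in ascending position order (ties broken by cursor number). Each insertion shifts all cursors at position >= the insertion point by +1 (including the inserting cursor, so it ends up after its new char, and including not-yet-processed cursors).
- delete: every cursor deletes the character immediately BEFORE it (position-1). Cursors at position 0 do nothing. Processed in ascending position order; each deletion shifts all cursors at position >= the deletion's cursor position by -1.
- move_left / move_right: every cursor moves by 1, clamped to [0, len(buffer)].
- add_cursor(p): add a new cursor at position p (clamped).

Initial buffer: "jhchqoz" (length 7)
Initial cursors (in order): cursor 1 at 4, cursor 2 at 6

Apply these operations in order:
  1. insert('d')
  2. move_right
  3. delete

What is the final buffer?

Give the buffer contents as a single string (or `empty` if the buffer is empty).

Answer: jhchdod

Derivation:
After op 1 (insert('d')): buffer="jhchdqodz" (len 9), cursors c1@5 c2@8, authorship ....1..2.
After op 2 (move_right): buffer="jhchdqodz" (len 9), cursors c1@6 c2@9, authorship ....1..2.
After op 3 (delete): buffer="jhchdod" (len 7), cursors c1@5 c2@7, authorship ....1.2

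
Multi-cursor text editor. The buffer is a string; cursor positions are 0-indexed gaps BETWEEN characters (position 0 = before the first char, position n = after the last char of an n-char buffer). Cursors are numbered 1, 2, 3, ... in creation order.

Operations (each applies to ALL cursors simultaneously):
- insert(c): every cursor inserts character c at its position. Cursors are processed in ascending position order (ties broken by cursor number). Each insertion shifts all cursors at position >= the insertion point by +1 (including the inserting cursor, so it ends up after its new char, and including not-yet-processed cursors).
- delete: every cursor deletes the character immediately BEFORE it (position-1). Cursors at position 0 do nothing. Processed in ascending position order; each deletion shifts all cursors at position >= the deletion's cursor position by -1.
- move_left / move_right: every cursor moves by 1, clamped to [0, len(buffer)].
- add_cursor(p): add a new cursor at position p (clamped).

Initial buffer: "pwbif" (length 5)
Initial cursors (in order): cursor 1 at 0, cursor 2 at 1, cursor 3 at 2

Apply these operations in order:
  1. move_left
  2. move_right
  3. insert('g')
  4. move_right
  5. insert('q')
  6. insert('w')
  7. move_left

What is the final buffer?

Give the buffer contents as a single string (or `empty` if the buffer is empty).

Answer: pggwqqwwgbqwif

Derivation:
After op 1 (move_left): buffer="pwbif" (len 5), cursors c1@0 c2@0 c3@1, authorship .....
After op 2 (move_right): buffer="pwbif" (len 5), cursors c1@1 c2@1 c3@2, authorship .....
After op 3 (insert('g')): buffer="pggwgbif" (len 8), cursors c1@3 c2@3 c3@5, authorship .12.3...
After op 4 (move_right): buffer="pggwgbif" (len 8), cursors c1@4 c2@4 c3@6, authorship .12.3...
After op 5 (insert('q')): buffer="pggwqqgbqif" (len 11), cursors c1@6 c2@6 c3@9, authorship .12.123.3..
After op 6 (insert('w')): buffer="pggwqqwwgbqwif" (len 14), cursors c1@8 c2@8 c3@12, authorship .12.12123.33..
After op 7 (move_left): buffer="pggwqqwwgbqwif" (len 14), cursors c1@7 c2@7 c3@11, authorship .12.12123.33..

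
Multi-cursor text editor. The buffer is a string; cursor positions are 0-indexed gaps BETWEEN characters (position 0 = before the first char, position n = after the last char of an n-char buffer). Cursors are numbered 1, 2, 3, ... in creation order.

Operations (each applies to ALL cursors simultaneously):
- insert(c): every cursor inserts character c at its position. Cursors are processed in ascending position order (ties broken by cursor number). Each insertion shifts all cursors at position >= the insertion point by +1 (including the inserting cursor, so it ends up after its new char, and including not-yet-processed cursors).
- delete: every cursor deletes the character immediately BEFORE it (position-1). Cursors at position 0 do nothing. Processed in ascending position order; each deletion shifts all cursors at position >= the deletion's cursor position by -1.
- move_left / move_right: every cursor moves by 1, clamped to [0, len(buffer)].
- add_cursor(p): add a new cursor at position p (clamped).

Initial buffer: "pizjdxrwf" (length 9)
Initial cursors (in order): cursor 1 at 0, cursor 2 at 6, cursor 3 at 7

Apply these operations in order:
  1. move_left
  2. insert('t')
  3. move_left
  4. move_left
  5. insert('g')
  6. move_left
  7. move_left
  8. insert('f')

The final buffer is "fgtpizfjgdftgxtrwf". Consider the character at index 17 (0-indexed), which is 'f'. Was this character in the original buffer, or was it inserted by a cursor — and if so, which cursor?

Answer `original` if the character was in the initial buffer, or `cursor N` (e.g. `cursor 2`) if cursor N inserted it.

Answer: original

Derivation:
After op 1 (move_left): buffer="pizjdxrwf" (len 9), cursors c1@0 c2@5 c3@6, authorship .........
After op 2 (insert('t')): buffer="tpizjdtxtrwf" (len 12), cursors c1@1 c2@7 c3@9, authorship 1.....2.3...
After op 3 (move_left): buffer="tpizjdtxtrwf" (len 12), cursors c1@0 c2@6 c3@8, authorship 1.....2.3...
After op 4 (move_left): buffer="tpizjdtxtrwf" (len 12), cursors c1@0 c2@5 c3@7, authorship 1.....2.3...
After op 5 (insert('g')): buffer="gtpizjgdtgxtrwf" (len 15), cursors c1@1 c2@7 c3@10, authorship 11....2.23.3...
After op 6 (move_left): buffer="gtpizjgdtgxtrwf" (len 15), cursors c1@0 c2@6 c3@9, authorship 11....2.23.3...
After op 7 (move_left): buffer="gtpizjgdtgxtrwf" (len 15), cursors c1@0 c2@5 c3@8, authorship 11....2.23.3...
After op 8 (insert('f')): buffer="fgtpizfjgdftgxtrwf" (len 18), cursors c1@1 c2@7 c3@11, authorship 111...2.2.323.3...
Authorship (.=original, N=cursor N): 1 1 1 . . . 2 . 2 . 3 2 3 . 3 . . .
Index 17: author = original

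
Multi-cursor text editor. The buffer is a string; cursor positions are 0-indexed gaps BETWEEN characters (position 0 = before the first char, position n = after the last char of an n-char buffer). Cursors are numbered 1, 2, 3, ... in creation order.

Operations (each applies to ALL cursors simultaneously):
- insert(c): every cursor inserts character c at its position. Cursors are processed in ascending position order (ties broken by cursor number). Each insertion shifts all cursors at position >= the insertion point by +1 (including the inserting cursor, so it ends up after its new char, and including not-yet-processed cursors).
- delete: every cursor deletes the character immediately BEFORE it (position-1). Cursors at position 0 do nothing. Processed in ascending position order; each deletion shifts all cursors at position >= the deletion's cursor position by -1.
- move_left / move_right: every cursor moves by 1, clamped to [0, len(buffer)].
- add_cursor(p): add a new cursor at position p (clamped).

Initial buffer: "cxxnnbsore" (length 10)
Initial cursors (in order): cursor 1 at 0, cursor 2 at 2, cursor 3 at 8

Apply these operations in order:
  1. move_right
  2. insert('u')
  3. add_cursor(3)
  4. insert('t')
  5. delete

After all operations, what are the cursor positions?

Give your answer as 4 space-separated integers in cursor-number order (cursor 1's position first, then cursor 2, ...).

After op 1 (move_right): buffer="cxxnnbsore" (len 10), cursors c1@1 c2@3 c3@9, authorship ..........
After op 2 (insert('u')): buffer="cuxxunnbsorue" (len 13), cursors c1@2 c2@5 c3@12, authorship .1..2......3.
After op 3 (add_cursor(3)): buffer="cuxxunnbsorue" (len 13), cursors c1@2 c4@3 c2@5 c3@12, authorship .1..2......3.
After op 4 (insert('t')): buffer="cutxtxutnnbsorute" (len 17), cursors c1@3 c4@5 c2@8 c3@16, authorship .11.4.22......33.
After op 5 (delete): buffer="cuxxunnbsorue" (len 13), cursors c1@2 c4@3 c2@5 c3@12, authorship .1..2......3.

Answer: 2 5 12 3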